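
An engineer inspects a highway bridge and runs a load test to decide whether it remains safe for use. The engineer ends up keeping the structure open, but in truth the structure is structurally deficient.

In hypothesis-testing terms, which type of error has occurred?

The null hypothesis here is that the structure meets the required load capacity (safe).
'Keeping the structure open' corresponds to failing to reject H₀.
H₀ was not rejected but H₀ is false — a Type II error (false negative).

Type II error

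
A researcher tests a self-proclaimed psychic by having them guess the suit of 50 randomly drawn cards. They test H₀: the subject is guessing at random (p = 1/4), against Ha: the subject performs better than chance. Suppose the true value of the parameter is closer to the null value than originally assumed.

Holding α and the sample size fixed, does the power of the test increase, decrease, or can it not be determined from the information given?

A smaller departure from H₀ means the test statistic under Ha is distributed closer to where it would be under H₀; rejection becomes less likely.
Since power = 1 − β and β increases, power decreases.

It decreases.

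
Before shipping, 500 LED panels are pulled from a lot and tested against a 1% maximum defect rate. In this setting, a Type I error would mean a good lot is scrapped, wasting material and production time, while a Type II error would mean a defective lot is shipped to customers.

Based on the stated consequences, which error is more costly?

The Type II consequence (a defective lot is shipped to customers) is more severe than the Type I consequence (a good lot is scrapped, wasting material and production time).

Type II error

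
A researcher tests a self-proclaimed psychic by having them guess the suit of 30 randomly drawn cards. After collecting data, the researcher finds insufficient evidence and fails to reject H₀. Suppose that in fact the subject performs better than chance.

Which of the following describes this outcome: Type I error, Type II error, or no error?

The conventional null hypothesis here is that the subject is guessing at random (p = 1/4).
H₀ was not rejected, but H₀ is actually false.
Failing to reject a false null hypothesis is a Type II error (false negative).

Type II error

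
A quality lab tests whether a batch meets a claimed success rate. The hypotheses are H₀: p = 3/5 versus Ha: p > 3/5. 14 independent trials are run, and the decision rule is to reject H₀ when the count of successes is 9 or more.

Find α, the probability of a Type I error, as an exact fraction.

2965421097/6103515625

α = P(reject H₀ | H₀ true) = P(X ≥ 9 | p = 3/5), with X ~ Binomial(14, 3/5).
P(X ≥ 9) = Σ_{j=9}^{14} C(14,j)·(3/5)^j·(2/5)^{14-j} = 2965421097/6103515625.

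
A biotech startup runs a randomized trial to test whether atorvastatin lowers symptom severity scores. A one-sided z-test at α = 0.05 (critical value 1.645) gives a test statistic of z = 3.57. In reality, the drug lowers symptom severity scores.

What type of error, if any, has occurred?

No error (correct decision).

The conventional null hypothesis is that the drug has no effect on symptom severity scores.
Since z = 3.57 > z* = 1.645, H₀ is rejected.
H₀ is false (actually the drug lowers symptom severity scores).
The decision matches the true state — no error.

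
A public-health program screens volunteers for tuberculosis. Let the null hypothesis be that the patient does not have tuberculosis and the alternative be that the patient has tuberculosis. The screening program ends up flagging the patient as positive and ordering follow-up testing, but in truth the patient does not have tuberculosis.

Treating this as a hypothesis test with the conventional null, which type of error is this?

Type I error

'Flagging the patient as positive and ordering follow-up testing' corresponds to rejecting H₀.
H₀ was rejected but H₀ is true — a Type I error (false positive).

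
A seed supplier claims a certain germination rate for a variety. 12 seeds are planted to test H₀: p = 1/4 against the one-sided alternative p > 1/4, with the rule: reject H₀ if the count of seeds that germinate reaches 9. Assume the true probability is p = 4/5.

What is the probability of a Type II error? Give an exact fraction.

Under the alternative p = 4/5, S ~ Binomial(12, 4/5); β is the probability the test does not reject, P(S < 9).
Adding the binomial probabilities P(S=0)+…+P(S=8) at p = 4/5 gives 10030813/48828125.

10030813/48828125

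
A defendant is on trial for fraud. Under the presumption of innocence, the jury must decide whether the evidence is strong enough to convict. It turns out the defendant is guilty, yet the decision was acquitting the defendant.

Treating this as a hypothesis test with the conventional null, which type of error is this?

The null hypothesis here is that the defendant is innocent.
'Acquitting the defendant' corresponds to failing to reject H₀.
H₀ was not rejected but H₀ is false — a Type II error (false negative).

Type II error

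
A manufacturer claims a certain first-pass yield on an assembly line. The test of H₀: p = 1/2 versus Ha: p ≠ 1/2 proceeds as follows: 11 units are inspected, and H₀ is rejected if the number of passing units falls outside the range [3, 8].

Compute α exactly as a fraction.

Under H₀, Y ~ Binomial(11, 1/2); α is the probability of landing in either tail, P(Y ≤ 2) + P(Y ≥ 9).
The two tails are symmetric, so α = 2·(1 + 11 + 55)/2^11 = 134/2048 = 67/1024.

67/1024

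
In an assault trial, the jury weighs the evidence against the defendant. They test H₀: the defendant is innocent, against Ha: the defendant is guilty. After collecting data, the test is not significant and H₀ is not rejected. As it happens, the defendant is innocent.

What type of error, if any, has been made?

The test retained a true H₀ — the decision matches the true state.

Neither — the decision is correct.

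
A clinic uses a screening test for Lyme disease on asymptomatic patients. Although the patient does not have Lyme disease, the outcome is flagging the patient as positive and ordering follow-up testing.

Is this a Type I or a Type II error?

Type I error

The null hypothesis here is that the patient does not have Lyme disease.
'Flagging the patient as positive and ordering follow-up testing' corresponds to rejecting H₀.
H₀ was rejected but H₀ is true — a Type I error (false positive).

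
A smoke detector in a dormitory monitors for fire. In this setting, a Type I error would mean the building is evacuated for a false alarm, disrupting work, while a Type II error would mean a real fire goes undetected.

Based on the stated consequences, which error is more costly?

Type II error

The Type II consequence (a real fire goes undetected) is more severe than the Type I consequence (the building is evacuated for a false alarm, disrupting work).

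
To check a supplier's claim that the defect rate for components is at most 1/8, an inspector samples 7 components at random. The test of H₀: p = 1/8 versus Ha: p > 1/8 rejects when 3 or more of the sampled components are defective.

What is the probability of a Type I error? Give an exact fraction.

97119/2097152

The significance level is the probability, assuming p = 1/8, of seeing 3 or more defectives in 7 draws.
Computing the lower-tail complement: 1 − 2000033/2097152 = 97119/2097152.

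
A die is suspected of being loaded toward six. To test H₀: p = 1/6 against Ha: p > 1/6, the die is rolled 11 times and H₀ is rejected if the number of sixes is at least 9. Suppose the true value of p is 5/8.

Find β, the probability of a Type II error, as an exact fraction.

7252043967/8589934592

β = P(fail to reject H₀ | Ha true) = P(X ≤ 8 | p = 5/8), X ~ Binomial(11, 5/8).
Equivalently, β = 1 − P(X ≥ 9) = 7252043967/8589934592.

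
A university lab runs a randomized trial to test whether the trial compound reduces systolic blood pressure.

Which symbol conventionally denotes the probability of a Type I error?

α

P(Type I error) = P(reject H₀ | H₀ true) = α, the significance level.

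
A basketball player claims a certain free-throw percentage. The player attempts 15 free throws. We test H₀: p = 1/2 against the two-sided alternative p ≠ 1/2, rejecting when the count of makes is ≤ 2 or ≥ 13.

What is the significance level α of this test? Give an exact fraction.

α = P(K ≤ 2 or K ≥ 13 | p = 1/2), K ~ Binomial(15, 1/2).
The two tails are symmetric, so α = 2·(1 + 15 + 105)/2^15 = 242/32768 = 121/16384.

121/16384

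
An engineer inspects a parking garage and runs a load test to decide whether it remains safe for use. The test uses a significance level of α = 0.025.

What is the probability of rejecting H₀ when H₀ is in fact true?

0.025

The significance level α is, by definition, the probability of a Type I error — P(reject H₀ | H₀ true).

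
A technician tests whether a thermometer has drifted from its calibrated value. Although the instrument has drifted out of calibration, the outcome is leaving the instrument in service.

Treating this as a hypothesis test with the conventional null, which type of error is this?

The null hypothesis here is that the instrument is correctly calibrated.
'Leaving the instrument in service' corresponds to failing to reject H₀.
H₀ was not rejected but H₀ is false — a Type II error (false negative).

Type II error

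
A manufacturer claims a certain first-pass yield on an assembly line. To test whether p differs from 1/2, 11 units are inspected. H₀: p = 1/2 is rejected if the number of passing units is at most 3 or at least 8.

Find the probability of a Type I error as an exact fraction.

Under H₀, K ~ Binomial(11, 1/2); α is the probability of landing in either tail, P(K ≤ 3) + P(K ≥ 8).
By symmetry, α = 2·P(K ≤ 3) = 2·(1 + 11 + 55 + 165)/2048 = 464/2048 = 29/128.

29/128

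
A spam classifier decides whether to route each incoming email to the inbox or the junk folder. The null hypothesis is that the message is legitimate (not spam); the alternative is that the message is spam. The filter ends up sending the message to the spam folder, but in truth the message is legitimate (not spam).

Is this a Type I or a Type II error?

'Sending the message to the spam folder' corresponds to rejecting H₀.
H₀ was rejected but H₀ is true — a Type I error (false positive).

Type I error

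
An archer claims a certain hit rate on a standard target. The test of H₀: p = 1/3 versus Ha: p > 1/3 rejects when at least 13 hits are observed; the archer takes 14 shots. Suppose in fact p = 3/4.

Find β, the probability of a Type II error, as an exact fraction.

241331965/268435456

A Type II error is failing to reject when Ha holds: with p = 3/4, β = P(Y ≤ 12).
Summing C(14,j)·(3/4)^j·(1/4)^{14-j} for j = 0..12 gives 241331965/268435456.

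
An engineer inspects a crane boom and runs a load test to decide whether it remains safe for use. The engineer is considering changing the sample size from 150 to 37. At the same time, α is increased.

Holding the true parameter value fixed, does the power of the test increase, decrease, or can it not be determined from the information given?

The first change alone would make β increase; the second alone would make β decrease. Which effect dominates depends on the magnitudes, which are not given.
Since power = 1 − β, the effect on power is likewise indeterminate.

Cannot be determined from the information given.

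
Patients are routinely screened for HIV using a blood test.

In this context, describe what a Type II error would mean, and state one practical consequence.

With the conventional null hypothesis that the patient does not have HIV:
A Type II error is failing to reject H₀ when H₀ is false.
Here that means clearing the patient as negative when actually the patient has HIV.

A Type II error would mean concluding that the patient does not have HIV (or at least failing to establish that the patient has HIV) when in fact the patient has HIV. Consequence: a patient with HIV is told they are healthy and receives no treatment.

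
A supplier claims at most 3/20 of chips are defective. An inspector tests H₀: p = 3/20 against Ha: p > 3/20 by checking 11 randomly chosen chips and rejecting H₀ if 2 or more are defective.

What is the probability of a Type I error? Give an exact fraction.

2080006099551/4096000000000

α = P(reject H₀ | H₀ true) = P(X ≥ 2 | p = 3/20), X ~ Binomial(11, 3/20).
α = 1 − P(X ≤ 1) = 1 − 2015993900449/4096000000000 = 2080006099551/4096000000000.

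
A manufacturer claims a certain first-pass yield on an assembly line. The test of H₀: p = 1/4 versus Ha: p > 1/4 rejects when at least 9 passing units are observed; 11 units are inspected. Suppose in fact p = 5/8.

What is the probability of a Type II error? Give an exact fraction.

7252043967/8589934592

β = P(fail to reject H₀ | Ha true) = P(K ≤ 8 | p = 5/8), K ~ Binomial(11, 5/8).
Summing C(11,j)·(5/8)^j·(3/8)^{11-j} for j = 0..8 gives 7252043967/8589934592.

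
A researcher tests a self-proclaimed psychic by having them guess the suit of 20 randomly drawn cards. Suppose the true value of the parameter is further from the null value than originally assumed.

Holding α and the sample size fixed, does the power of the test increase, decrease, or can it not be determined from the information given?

It increases.

A larger true effect moves the Ha sampling distribution further from the H₀ critical value, making rejection more likely when Ha is true.
Since power = 1 − β and β decreases, power increases.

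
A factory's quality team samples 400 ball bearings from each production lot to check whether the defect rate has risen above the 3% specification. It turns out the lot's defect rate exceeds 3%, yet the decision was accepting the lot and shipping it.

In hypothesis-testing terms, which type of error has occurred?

The null hypothesis here is that the lot's defect rate is 3% (within specification).
'Accepting the lot and shipping it' corresponds to failing to reject H₀.
H₀ was not rejected but H₀ is false — a Type II error (false negative).

Type II error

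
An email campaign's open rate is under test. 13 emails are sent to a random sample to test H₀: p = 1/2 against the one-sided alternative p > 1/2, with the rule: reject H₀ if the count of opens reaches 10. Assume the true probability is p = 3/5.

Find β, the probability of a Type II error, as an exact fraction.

202983472/244140625

Under the alternative p = 3/5, Y ~ Binomial(13, 3/5); β is the probability the test does not reject, P(Y < 10).
Adding the binomial probabilities P(Y=0)+…+P(Y=9) at p = 3/5 gives 202983472/244140625.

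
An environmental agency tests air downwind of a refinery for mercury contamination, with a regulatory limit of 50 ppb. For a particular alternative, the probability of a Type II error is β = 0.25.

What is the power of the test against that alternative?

Power = 1 − β = 1 − 0.25 = 0.75.

0.75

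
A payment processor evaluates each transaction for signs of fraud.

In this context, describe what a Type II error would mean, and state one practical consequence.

A Type II error would mean concluding that the transaction is legitimate (or at least failing to establish that the transaction is fraudulent) when in fact the transaction is fraudulent. Consequence: a fraudulent charge goes through and the bank absorbs the loss.

With the conventional null hypothesis that the transaction is legitimate:
A Type II error is failing to reject H₀ when H₀ is false.
Here that means approving the transaction when actually the transaction is fraudulent.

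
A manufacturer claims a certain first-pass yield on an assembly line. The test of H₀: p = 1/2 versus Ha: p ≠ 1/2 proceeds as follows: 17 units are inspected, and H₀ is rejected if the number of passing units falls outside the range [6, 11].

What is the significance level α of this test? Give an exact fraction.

4701/32768

The significance level is the null-hypothesis probability of the rejection region {≤5} ∪ {≥12}.
By symmetry, α = 2·P(X ≤ 5) = 2·(1 + 17 + 136 + 680 + 2380 + 6188)/131072 = 18804/131072 = 4701/32768.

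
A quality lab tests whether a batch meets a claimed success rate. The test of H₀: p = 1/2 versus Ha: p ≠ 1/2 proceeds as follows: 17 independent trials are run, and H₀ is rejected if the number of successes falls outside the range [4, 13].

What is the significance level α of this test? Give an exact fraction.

417/32768

Under H₀, X ~ Binomial(17, 1/2); α is the probability of landing in either tail, P(X ≤ 3) + P(X ≥ 14).
The two tails are symmetric, so α = 2·(1 + 17 + 136 + 680)/2^17 = 1668/131072 = 417/32768.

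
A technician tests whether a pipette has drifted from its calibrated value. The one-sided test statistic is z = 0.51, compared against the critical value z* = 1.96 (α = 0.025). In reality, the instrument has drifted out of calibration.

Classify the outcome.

The conventional null hypothesis is that the instrument is correctly calibrated.
Since z = 0.51 ≤ z* = 1.96, H₀ is not rejected.
H₀ is false (actually the instrument has drifted out of calibration).
Failing to reject a false H₀ is a Type II error.

Type II error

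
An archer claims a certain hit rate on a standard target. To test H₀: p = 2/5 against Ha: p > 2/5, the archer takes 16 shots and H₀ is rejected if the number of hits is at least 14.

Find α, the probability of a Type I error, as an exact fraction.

α = P(reject H₀ | H₀ true) = P(X ≥ 14 | p = 2/5), with X ~ Binomial(16, 2/5).
P(X ≥ 14) = Σ_{j=14}^{16} C(16,j)·(2/5)^j·(3/5)^{16-j} = 3866624/30517578125.

3866624/30517578125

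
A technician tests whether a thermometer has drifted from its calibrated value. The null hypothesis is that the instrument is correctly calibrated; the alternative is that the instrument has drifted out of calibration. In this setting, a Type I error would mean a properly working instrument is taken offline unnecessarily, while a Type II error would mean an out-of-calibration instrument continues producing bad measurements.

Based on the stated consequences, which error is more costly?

Type II error

The Type II consequence (an out-of-calibration instrument continues producing bad measurements) is more severe than the Type I consequence (a properly working instrument is taken offline unnecessarily).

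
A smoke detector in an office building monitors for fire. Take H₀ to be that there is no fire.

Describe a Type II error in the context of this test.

A Type II error is failing to reject H₀ when H₀ is false.
Here that means remaining silent when actually there is a fire.

A Type II error would mean concluding that there is no fire (or at least failing to establish that there is a fire) when in fact there is a fire.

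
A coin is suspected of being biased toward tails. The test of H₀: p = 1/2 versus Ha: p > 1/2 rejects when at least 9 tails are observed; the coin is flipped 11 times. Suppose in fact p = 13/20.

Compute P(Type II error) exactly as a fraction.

32762721984671/40960000000000

β = P(fail to reject H₀ | Ha true) = P(S ≤ 8 | p = 13/20), S ~ Binomial(11, 13/20).
Summing C(11,j)·(13/20)^j·(7/20)^{11-j} for j = 0..8 gives 32762721984671/40960000000000.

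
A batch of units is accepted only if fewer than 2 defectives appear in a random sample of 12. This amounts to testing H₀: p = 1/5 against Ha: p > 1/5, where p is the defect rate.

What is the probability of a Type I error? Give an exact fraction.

Under H₀, X ~ Binomial(12, 1/5); the Type I error rate is P(X ≥ 2).
α = 1 − P(X ≤ 1) = 1 − 67108864/244140625 = 177031761/244140625.

177031761/244140625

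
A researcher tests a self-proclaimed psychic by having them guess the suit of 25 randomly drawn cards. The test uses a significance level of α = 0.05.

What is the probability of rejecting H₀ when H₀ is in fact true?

0.05

The significance level α is, by definition, the probability of a Type I error — P(reject H₀ | H₀ true).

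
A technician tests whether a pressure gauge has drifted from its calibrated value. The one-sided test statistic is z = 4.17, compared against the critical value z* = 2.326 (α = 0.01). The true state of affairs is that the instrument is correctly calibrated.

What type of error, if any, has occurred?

Type I error

The conventional null hypothesis is that the instrument is correctly calibrated.
Since z = 4.17 > z* = 2.326, H₀ is rejected.
H₀ is true (actually the instrument is correctly calibrated).
Rejecting a true H₀ is a Type I error.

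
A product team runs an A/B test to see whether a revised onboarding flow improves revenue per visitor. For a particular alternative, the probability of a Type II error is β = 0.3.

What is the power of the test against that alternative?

Power = 1 − β = 1 − 0.3 = 0.7.

0.7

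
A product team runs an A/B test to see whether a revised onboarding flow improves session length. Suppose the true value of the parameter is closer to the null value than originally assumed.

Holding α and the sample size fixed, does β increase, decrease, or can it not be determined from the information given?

When the true parameter is near the null value, the test has a harder time distinguishing Ha from H₀.

It increases.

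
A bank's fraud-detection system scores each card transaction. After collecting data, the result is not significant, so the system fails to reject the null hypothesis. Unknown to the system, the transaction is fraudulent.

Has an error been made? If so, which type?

The conventional null hypothesis here is that the transaction is legitimate.
H₀ was not rejected, but H₀ is actually false.
Failing to reject a false null hypothesis is a Type II error (false negative).

Type II error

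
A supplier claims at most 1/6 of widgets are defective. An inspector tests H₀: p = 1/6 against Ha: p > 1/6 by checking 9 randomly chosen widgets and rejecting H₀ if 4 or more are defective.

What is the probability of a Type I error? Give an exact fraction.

241973/5038848

The significance level is the probability, assuming p = 1/6, of seeing 4 or more defectives in 9 draws.
Computing the lower-tail complement: 1 − 4796875/5038848 = 241973/5038848.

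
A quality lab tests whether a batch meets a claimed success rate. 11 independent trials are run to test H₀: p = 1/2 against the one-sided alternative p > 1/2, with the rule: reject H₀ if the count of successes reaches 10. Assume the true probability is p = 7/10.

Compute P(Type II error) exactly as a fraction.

2217524751/2500000000

β = P(fail to reject H₀ | Ha true) = P(S ≤ 9 | p = 7/10), S ~ Binomial(11, 7/10).
Summing C(11,j)·(7/10)^j·(3/10)^{11-j} for j = 0..9 gives 2217524751/2500000000.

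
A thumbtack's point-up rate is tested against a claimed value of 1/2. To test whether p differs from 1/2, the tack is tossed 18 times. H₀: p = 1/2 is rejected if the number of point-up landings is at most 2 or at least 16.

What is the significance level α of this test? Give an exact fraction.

The significance level is the null-hypothesis probability of the rejection region {≤2} ∪ {≥16}.
The two tails are symmetric, so α = 2·(1 + 18 + 153)/2^18 = 344/262144 = 43/32768.

43/32768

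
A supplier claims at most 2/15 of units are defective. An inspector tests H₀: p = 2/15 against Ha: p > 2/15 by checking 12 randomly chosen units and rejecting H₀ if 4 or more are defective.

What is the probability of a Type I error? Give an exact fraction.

558522837776/8649755859375

α = P(reject H₀ | H₀ true) = P(S ≥ 4 | p = 2/15), S ~ Binomial(12, 2/15).
α = 1 − P(S ≤ 3) = 1 − 8091233021599/8649755859375 = 558522837776/8649755859375.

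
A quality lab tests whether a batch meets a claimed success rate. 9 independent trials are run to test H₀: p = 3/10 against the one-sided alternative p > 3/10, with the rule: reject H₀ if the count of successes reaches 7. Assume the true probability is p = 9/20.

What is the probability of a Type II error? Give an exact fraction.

30407271323/32000000000

β = P(fail to reject H₀ | Ha true) = P(K ≤ 6 | p = 9/20), K ~ Binomial(9, 9/20).
Summing C(9,j)·(9/20)^j·(11/20)^{9-j} for j = 0..6 gives 30407271323/32000000000.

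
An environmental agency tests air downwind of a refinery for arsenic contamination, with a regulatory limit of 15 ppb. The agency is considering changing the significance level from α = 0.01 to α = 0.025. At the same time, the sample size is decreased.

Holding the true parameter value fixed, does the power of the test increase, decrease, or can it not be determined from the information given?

The first change alone would make β decrease; the second alone would make β increase. Which effect dominates depends on the magnitudes, which are not given.
Since power = 1 − β, the effect on power is likewise indeterminate.

Cannot be determined from the information given.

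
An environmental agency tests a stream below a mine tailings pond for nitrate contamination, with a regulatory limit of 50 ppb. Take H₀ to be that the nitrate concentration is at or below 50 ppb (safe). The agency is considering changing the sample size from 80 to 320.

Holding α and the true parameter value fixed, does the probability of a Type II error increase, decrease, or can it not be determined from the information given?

It decreases.

A larger sample reduces the standard error, pulling the sampling distribution under Ha further from the non-rejection region.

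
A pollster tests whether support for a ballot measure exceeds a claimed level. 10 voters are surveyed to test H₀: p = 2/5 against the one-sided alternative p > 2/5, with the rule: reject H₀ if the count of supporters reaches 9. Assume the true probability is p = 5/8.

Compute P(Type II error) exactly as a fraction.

Under the alternative p = 5/8, K ~ Binomial(10, 5/8); β is the probability the test does not reject, P(K < 9).
Equivalently, β = 1 − P(K ≥ 9) = 1005382449/1073741824.

1005382449/1073741824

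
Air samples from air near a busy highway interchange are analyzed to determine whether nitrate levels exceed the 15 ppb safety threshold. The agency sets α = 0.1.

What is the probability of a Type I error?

The significance level α is, by definition, the probability of a Type I error — P(reject H₀ | H₀ true).

0.1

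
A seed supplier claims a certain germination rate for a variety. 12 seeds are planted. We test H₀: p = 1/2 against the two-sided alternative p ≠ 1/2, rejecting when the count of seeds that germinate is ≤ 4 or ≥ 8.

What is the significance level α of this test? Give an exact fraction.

397/1024

The significance level is the null-hypothesis probability of the rejection region {≤4} ∪ {≥8}.
Each tail has probability (1 + 12 + 66 + 220 + 495)/4096; doubling gives α = 1588/4096 = 397/1024.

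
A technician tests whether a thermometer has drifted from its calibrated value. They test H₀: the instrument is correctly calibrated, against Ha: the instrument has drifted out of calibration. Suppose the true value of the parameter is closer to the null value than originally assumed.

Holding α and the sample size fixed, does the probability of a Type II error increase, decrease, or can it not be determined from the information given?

It increases.

A smaller departure from H₀ means the test statistic under Ha is distributed closer to where it would be under H₀; rejection becomes less likely.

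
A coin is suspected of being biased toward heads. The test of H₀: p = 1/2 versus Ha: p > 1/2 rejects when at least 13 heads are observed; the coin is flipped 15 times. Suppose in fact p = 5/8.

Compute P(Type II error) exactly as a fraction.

Under the alternative p = 5/8, X ~ Binomial(15, 5/8); β is the probability the test does not reject, P(X < 13).
Adding the binomial probabilities P(X=0)+…+P(X=12) at p = 5/8 gives 33725631854457/35184372088832.

33725631854457/35184372088832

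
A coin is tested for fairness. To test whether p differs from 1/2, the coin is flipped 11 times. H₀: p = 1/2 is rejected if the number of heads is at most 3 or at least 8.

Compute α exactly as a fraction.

29/128

The significance level is the null-hypothesis probability of the rejection region {≤3} ∪ {≥8}.
The two tails are symmetric, so α = 2·(1 + 11 + 55 + 165)/2^11 = 464/2048 = 29/128.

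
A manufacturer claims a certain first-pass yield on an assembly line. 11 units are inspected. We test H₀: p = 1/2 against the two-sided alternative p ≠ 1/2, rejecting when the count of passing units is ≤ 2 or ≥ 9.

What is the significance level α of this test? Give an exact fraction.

67/1024

The significance level is the null-hypothesis probability of the rejection region {≤2} ∪ {≥9}.
By symmetry, α = 2·P(S ≤ 2) = 2·(1 + 11 + 55)/2048 = 134/2048 = 67/1024.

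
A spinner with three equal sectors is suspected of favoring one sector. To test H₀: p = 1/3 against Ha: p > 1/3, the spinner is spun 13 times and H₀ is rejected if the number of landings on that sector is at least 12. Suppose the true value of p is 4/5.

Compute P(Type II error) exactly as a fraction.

β = P(fail to reject H₀ | Ha true) = P(S ≤ 11 | p = 4/5), S ~ Binomial(13, 4/5).
Equivalently, β = 1 − P(S ≥ 12) = 935490453/1220703125.

935490453/1220703125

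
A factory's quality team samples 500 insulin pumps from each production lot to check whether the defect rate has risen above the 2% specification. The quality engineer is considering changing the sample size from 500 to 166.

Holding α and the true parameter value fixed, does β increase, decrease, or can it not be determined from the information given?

A smaller sample increases the standard error, so the sampling distributions under H₀ and Ha overlap more.

It increases.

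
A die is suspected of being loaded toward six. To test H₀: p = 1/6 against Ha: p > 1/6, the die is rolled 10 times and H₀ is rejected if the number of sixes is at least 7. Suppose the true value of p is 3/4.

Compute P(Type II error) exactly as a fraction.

A Type II error is failing to reject when Ha holds: with p = 3/4, β = P(Y ≤ 6).
Adding the binomial probabilities P(Y=0)+…+P(Y=6) at p = 3/4 gives 58753/262144.

58753/262144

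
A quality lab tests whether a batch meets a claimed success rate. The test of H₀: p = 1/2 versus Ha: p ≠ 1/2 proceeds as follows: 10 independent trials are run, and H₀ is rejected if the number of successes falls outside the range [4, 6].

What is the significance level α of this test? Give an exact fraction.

Under H₀, S ~ Binomial(10, 1/2); α is the probability of landing in either tail, P(S ≤ 3) + P(S ≥ 7).
Each tail has probability (1 + 10 + 45 + 120)/1024; doubling gives α = 352/1024 = 11/32.

11/32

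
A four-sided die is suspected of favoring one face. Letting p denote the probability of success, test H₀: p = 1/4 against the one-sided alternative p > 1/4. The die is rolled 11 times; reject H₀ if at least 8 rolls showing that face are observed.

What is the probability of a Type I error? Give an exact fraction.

The Type I error probability is α = P(S ≥ 8) computed under H₀, where S ~ Binomial(11, 1/4).
Adding the binomial terms for j = 8 through 11 with p = 1/4 yields 623/524288.

623/524288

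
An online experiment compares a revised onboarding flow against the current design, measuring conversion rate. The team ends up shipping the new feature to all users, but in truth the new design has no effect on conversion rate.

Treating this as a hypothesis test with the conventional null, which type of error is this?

The null hypothesis here is that the new design has no effect on conversion rate.
'Shipping the new feature to all users' corresponds to rejecting H₀.
H₀ was rejected but H₀ is true — a Type I error (false positive).

Type I error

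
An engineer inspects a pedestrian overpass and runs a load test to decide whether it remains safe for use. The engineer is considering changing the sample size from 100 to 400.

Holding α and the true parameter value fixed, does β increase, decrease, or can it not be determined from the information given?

More data shrinks sampling variability; the test statistic under Ha concentrates further from the null value, making rejection more likely.

It decreases.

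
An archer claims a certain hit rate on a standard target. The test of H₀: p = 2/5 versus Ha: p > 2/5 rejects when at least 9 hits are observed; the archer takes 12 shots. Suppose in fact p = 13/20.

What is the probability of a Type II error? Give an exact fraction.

Under the alternative p = 13/20, Y ~ Binomial(12, 13/20); β is the probability the test does not reject, P(Y < 9).
Equivalently, β = 1 − P(Y ≥ 9) = 535222111290433/819200000000000.

535222111290433/819200000000000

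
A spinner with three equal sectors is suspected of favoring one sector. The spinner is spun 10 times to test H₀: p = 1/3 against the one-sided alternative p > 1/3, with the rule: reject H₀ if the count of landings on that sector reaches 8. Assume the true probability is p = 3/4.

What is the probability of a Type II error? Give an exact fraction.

A Type II error is failing to reject when Ha holds: with p = 3/4, β = P(S ≤ 7).
Adding the binomial probabilities P(S=0)+…+P(S=7) at p = 3/4 gives 124363/262144.

124363/262144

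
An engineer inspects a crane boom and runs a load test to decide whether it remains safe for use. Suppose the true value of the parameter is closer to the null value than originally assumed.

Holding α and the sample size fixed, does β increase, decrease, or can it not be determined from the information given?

A smaller departure from H₀ means the test statistic under Ha is distributed closer to where it would be under H₀; rejection becomes less likely.

It increases.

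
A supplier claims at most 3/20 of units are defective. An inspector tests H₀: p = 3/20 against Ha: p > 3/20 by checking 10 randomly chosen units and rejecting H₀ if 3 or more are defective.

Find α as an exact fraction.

Under H₀, K ~ Binomial(10, 3/20); the Type I error rate is P(K ≥ 3).
Computing the lower-tail complement: 1 − 2099702989741/2560000000000 = 460297010259/2560000000000.

460297010259/2560000000000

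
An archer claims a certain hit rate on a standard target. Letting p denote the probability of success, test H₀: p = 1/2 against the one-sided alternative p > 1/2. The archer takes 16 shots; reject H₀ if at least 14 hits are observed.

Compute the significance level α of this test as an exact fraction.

Under H₀, Y ~ Binomial(16, 1/2), and α = P(Y ≥ 14).
Summing the upper tail: (120 + 16 + 1) / 2^16 = 137/65536.

137/65536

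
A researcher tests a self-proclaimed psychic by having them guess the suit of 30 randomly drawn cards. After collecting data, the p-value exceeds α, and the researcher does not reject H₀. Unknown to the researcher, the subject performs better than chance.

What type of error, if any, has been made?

The conventional null hypothesis here is that the subject is guessing at random (p = 1/4).
H₀ was not rejected, but H₀ is actually false.
Failing to reject a false null hypothesis is a Type II error (false negative).

Type II error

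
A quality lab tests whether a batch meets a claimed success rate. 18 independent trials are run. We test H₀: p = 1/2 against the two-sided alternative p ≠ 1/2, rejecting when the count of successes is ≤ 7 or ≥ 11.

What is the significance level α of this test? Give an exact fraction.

α = P(X ≤ 7 or X ≥ 11 | p = 1/2), X ~ Binomial(18, 1/2).
The two tails are symmetric, so α = 2·(1 + 18 + 153 + 816 + 3060 + 8568 + 18564 + 31824)/2^18 = 126008/262144 = 15751/32768.

15751/32768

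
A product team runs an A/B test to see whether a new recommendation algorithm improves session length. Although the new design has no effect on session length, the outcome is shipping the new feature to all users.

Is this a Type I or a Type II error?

Type I error

The null hypothesis here is that the new design has no effect on session length.
'Shipping the new feature to all users' corresponds to rejecting H₀.
H₀ was rejected but H₀ is true — a Type I error (false positive).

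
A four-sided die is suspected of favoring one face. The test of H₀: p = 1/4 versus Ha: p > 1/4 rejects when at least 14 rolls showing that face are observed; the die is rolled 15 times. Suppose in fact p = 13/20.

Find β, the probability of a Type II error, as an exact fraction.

16151694793243741949/16384000000000000000

Under the alternative p = 13/20, X ~ Binomial(15, 13/20); β is the probability the test does not reject, P(X < 14).
Adding the binomial probabilities P(X=0)+…+P(X=13) at p = 13/20 gives 16151694793243741949/16384000000000000000.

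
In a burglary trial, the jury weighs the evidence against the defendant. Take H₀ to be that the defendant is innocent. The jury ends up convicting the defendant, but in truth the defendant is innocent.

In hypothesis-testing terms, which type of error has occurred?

Type I error

'Convicting the defendant' corresponds to rejecting H₀.
H₀ was rejected but H₀ is true — a Type I error (false positive).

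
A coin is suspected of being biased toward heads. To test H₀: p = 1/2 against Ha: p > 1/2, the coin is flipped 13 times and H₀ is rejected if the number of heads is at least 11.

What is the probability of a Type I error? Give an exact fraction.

The Type I error probability is α = P(X ≥ 11) computed under H₀, where X ~ Binomial(13, 1/2).
Summing the upper tail: (78 + 13 + 1) / 2^13 = 92/8192 = 23/2048.

23/2048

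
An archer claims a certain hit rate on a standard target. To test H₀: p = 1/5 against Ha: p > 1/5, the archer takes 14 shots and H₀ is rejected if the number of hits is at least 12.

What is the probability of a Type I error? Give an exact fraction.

α = P(reject H₀ | H₀ true) = P(X ≥ 12 | p = 1/5), with X ~ Binomial(14, 1/5).
Adding the binomial terms for j = 12 through 14 with p = 1/5 yields 1513/6103515625.

1513/6103515625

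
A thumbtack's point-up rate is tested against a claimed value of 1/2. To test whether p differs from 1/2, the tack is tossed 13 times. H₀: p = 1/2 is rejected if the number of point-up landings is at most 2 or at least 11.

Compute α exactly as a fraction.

α = P(Y ≤ 2 or Y ≥ 11 | p = 1/2), Y ~ Binomial(13, 1/2).
The two tails are symmetric, so α = 2·(1 + 13 + 78)/2^13 = 184/8192 = 23/1024.

23/1024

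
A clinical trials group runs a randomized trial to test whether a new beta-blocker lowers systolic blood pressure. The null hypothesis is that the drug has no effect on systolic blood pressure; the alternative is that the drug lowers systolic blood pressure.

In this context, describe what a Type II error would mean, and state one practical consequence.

A Type II error would mean concluding that the drug has no effect on systolic blood pressure (or at least failing to establish that the drug lowers systolic blood pressure) when in fact the drug lowers systolic blood pressure. Consequence: the development investment is written off despite the drug actually working.

A Type II error is failing to reject H₀ when H₀ is false.
Here that means concluding there is insufficient evidence that the drug works when actually the drug lowers systolic blood pressure.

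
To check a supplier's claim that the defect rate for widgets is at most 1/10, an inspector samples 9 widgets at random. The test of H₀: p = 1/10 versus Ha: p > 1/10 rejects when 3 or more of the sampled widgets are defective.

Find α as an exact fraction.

Under H₀, Y ~ Binomial(9, 1/10); the Type I error rate is P(Y ≥ 3).
Via the complement, α = 1 − Σ_{j=0}^{2} C(9,j)(1/10)^j(9/10)^{9-j} = 26486069/500000000.

26486069/500000000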